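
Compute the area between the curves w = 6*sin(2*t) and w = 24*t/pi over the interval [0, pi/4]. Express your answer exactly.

3 - 3*pi/4

On [0, pi/4], (6*sin(2*t)) - (24*t/pi) = -24*t/pi + 6*sin(2*t) is ≥ 0 throughout, so the area is a single integral of |-24*t/pi + 6*sin(2*t)|.
∫[0,pi/4] (-24*t/pi + 6*sin(2*t)) dt = 3 - 3*pi/4.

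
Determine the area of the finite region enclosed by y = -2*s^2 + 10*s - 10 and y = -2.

Set the curves equal: -2*s^2 + 10*s - 10 = -2, so -2*s^2 + 10*s - 8 = 0, which factors as -2*(s - 4)*(s - 1) = 0. The curves meet at s = 1, 4.
On [1, 4], y = -2*s^2 + 10*s - 10 is on top; that piece has area ∫[1,4] (-2*s^2 + 10*s - 8) ds = 9.

9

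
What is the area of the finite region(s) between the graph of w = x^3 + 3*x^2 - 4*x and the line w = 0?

The curve meets the x-axis where x^3 + 3*x^2 - 4*x = 0, i.e. x*(x - 1)*(x + 4) = 0, at x = -4, 0, 1.
On [-4, 0] the curve lies above the axis; ∫[-4,0] (x^3 + 3*x^2 - 4*x) dx = 32, giving area 32.
On [0, 1] the curve lies below the axis; ∫[0,1] (x^3 + 3*x^2 - 4*x) dx = -3/4, giving area 3/4.
Total area = 32 + 3/4 = 131/4.

131/4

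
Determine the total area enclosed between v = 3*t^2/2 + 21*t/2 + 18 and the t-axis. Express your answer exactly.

The curve meets the t-axis where 3*t^2/2 + 21*t/2 + 18 = 0, i.e. 3*(t + 3)*(t + 4)/2 = 0, at t = -4, -3.
On [-4, -3] the curve lies below the axis; ∫[-4,-3] (3*t^2/2 + 21*t/2 + 18) dt = -1/4, giving area 1/4.

1/4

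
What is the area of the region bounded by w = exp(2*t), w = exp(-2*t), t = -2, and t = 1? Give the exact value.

The difference (exp(2*t)) - (exp(-2*t)) = exp(2*t) - exp(-2*t) changes sign at t = 0 inside [-2, 1], so split the integral there.
∫[-2,0] (exp(2*t) - exp(-2*t)) dt = -exp(4)/2 - exp(-4)/2 + 1; the area of that piece is -1 + exp(-4)/2 + exp(4)/2.
∫[0,1] (exp(2*t) - exp(-2*t)) dt = -1 + exp(-2)/2 + exp(2)/2.
Total area = (-1 + exp(-4)/2 + exp(4)/2) + (-1 + exp(-2)/2 + exp(2)/2) = -2 + exp(-4)/2 + exp(-2)/2 + exp(2)/2 + exp(4)/2.

-2 + exp(-4)/2 + exp(-2)/2 + exp(2)/2 + exp(4)/2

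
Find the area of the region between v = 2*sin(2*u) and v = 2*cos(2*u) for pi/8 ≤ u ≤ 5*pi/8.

2*sqrt(2)

On [pi/8, 5*pi/8], (2*sin(2*u)) - (2*cos(2*u)) = 2*sin(2*u) - 2*cos(2*u) is ≥ 0 throughout, so the area is a single integral of |2*sin(2*u) - 2*cos(2*u)|.
∫[pi/8,5*pi/8] (2*sin(2*u) - 2*cos(2*u)) du = 2*sqrt(2).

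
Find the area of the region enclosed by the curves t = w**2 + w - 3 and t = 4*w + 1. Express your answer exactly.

Both boundary curves give t as a function of w, so integrate with respect to w. Setting them equal: w**2 - 3*w - 4 = 0, i.e. (w - 4)*(w + 1) = 0, so they meet at w = -1, 4.
For w in [-1, 4], t = w**2 + w - 3 is on the left; area = ∫[-1,4] (-(w**2 - 3*w - 4)) dw = 125/6.

125/6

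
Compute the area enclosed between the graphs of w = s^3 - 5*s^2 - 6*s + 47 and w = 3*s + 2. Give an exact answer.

Set the curves equal: s^3 - 5*s^2 - 6*s + 47 = 3*s + 2, so s^3 - 5*s^2 - 9*s + 45 = 0, which factors as (s - 5)*(s - 3)*(s + 3) = 0. The curves meet at s = -3, 3, 5.
On [-3, 3], w = s^3 - 5*s^2 - 6*s + 47 is on top; that piece has area ∫[-3,3] (s^3 - 5*s^2 - 9*s + 45) ds = 180.
On [3, 5], w = 3*s + 2 is on top; that piece has area ∫[3,5] (-(s^3 - 5*s^2 - 9*s + 45)) ds = 28/3.
Total enclosed area = 180 + 28/3 = 568/3.

568/3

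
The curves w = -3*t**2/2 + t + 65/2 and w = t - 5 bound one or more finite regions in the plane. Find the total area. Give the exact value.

Set the curves equal: -3*t**2/2 + t + 65/2 = t - 5, so -3*t**2/2 + 75/2 = 0, which factors as -3*(t - 5)*(t + 5)/2 = 0. The curves meet at t = -5, 5.
On [-5, 5], w = -3*t**2/2 + t + 65/2 is on top; that piece has area ∫[-5,5] (-3*t**2/2 + 75/2) dt = 250.

250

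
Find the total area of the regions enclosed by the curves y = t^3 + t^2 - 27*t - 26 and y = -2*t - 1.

Set the curves equal: t^3 + t^2 - 27*t - 26 = -2*t - 1, so t^3 + t^2 - 25*t - 25 = 0, which factors as (t - 5)*(t + 1)*(t + 5) = 0. The curves meet at t = -5, -1, 5.
On [-5, -1], y = t^3 + t^2 - 27*t - 26 is on top; that piece has area ∫[-5,-1] (t^3 + t^2 - 25*t - 25) dt = 256/3.
On [-1, 5], y = -2*t - 1 is on top; that piece has area ∫[-1,5] (-(t^3 + t^2 - 25*t - 25)) dt = 252.
Total enclosed area = 256/3 + 252 = 1012/3.

1012/3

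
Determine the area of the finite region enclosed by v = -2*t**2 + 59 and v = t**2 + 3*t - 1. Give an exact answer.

Set the curves equal: -2*t**2 + 59 = t**2 + 3*t - 1, so -3*t**2 - 3*t + 60 = 0, which factors as -3*(t - 4)*(t + 5) = 0. The curves meet at t = -5, 4.
On [-5, 4], v = -2*t**2 + 59 is on top; that piece has area ∫[-5,4] (-3*t**2 - 3*t + 60) dt = 729/2.

729/2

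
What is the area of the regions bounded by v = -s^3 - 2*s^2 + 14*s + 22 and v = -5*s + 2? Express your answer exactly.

Set the curves equal: -s^3 - 2*s^2 + 14*s + 22 = -5*s + 2, so -s^3 - 2*s^2 + 19*s + 20 = 0, which factors as -(s - 4)*(s + 1)*(s + 5) = 0. The curves meet at s = -5, -1, 4.
On [-5, -1], v = -5*s + 2 is on top; that piece has area ∫[-5,-1] (-(-s^3 - 2*s^2 + 19*s + 20)) ds = 224/3.
On [-1, 4], v = -s^3 - 2*s^2 + 14*s + 22 is on top; that piece has area ∫[-1,4] (-s^3 - 2*s^2 + 19*s + 20) ds = 1625/12.
Total enclosed area = 224/3 + 1625/12 = 2521/12.

2521/12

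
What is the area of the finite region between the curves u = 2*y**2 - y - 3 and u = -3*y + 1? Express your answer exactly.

9

Both boundary curves give u as a function of y, so integrate with respect to y. Setting them equal: 2*y**2 + 2*y - 4 = 0, i.e. 2*(y - 1)*(y + 2) = 0, so they meet at y = -2, 1.
For y in [-2, 1], u = 2*y**2 - y - 3 is on the left; area = ∫[-2,1] (-(2*y**2 + 2*y - 4)) dy = 9.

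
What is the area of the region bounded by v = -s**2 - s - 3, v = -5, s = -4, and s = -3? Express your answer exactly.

41/6

On [-4, -3], (-s**2 - s - 3) - (-5) = -s**2 - s + 2 is ≤ 0 throughout, so the area is a single integral of |-s**2 - s + 2|.
∫[-4,-3] (-s**2 - s + 2) ds = -41/6; the area of that piece is 41/6.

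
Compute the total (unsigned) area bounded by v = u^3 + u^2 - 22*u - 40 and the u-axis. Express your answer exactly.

3901/12

The curve meets the u-axis where u^3 + u^2 - 22*u - 40 = 0, i.e. (u - 5)*(u + 2)*(u + 4) = 0, at u = -4, -2, 5.
On [-4, -2] the curve lies above the axis; ∫[-4,-2] (u^3 + u^2 - 22*u - 40) du = 32/3, giving area 32/3.
On [-2, 5] the curve lies below the axis; ∫[-2,5] (u^3 + u^2 - 22*u - 40) du = -3773/12, giving area 3773/12.
Total area = 32/3 + 3773/12 = 3901/12.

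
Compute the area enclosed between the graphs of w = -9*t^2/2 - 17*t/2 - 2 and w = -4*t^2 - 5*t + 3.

Set the curves equal: -9*t^2/2 - 17*t/2 - 2 = -4*t^2 - 5*t + 3, so -t^2/2 - 7*t/2 - 5 = 0, which factors as -(t + 2)*(t + 5)/2 = 0. The curves meet at t = -5, -2.
On [-5, -2], w = -9*t^2/2 - 17*t/2 - 2 is on top; that piece has area ∫[-5,-2] (-t^2/2 - 7*t/2 - 5) dt = 9/4.

9/4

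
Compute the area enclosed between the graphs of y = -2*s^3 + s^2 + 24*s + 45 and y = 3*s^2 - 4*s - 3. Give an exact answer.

1741/6

Set the curves equal: -2*s^3 + s^2 + 24*s + 45 = 3*s^2 - 4*s - 3, so -2*s^3 - 2*s^2 + 28*s + 48 = 0, which factors as -2*(s - 4)*(s + 2)*(s + 3) = 0. The curves meet at s = -3, -2, 4.
On [-3, -2], y = 3*s^2 - 4*s - 3 is on top; that piece has area ∫[-3,-2] (-(-2*s^3 - 2*s^2 + 28*s + 48)) ds = 13/6.
On [-2, 4], y = -2*s^3 + s^2 + 24*s + 45 is on top; that piece has area ∫[-2,4] (-2*s^3 - 2*s^2 + 28*s + 48) ds = 288.
Total enclosed area = 13/6 + 288 = 1741/6.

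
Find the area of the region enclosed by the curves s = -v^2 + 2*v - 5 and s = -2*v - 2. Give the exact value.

Both boundary curves give s as a function of v, so integrate with respect to v. Setting them equal: -v^2 + 4*v - 3 = 0, i.e. -(v - 3)*(v - 1) = 0, so they meet at v = 1, 3.
For v in [1, 3], s = -v^2 + 2*v - 5 is on the right; area = ∫[1,3] (-v^2 + 4*v - 3) dv = 4/3.

4/3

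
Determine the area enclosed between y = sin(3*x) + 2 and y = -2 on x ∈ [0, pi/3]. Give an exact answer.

2/3 + 4*pi/3

On [0, pi/3], (sin(3*x) + 2) - (-2) = sin(3*x) + 4 is ≥ 0 throughout, so the area is a single integral of |sin(3*x) + 4|.
∫[0,pi/3] (sin(3*x) + 4) dx = 2/3 + 4*pi/3.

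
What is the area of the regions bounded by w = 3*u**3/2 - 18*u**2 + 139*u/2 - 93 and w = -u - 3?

3/4

Set the curves equal: 3*u**3/2 - 18*u**2 + 139*u/2 - 93 = -u - 3, so 3*u**3/2 - 18*u**2 + 141*u/2 - 90 = 0, which factors as 3*(u - 5)*(u - 4)*(u - 3)/2 = 0. The curves meet at u = 3, 4, 5.
On [3, 4], w = 3*u**3/2 - 18*u**2 + 139*u/2 - 93 is on top; that piece has area ∫[3,4] (3*u**3/2 - 18*u**2 + 141*u/2 - 90) du = 3/8.
On [4, 5], w = -u - 3 is on top; that piece has area ∫[4,5] (-(3*u**3/2 - 18*u**2 + 141*u/2 - 90)) du = 3/8.
Total enclosed area = 3/8 + 3/8 = 3/4.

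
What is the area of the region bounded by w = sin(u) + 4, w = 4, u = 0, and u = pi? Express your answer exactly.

On [0, pi], (sin(u) + 4) - (4) = sin(u) is ≥ 0 throughout, so the area is a single integral of |sin(u)|.
∫[0,pi] (sin(u)) du = 2.

2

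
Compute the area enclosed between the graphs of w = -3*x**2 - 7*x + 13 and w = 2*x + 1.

125/2

Set the curves equal: -3*x**2 - 7*x + 13 = 2*x + 1, so -3*x**2 - 9*x + 12 = 0, which factors as -3*(x - 1)*(x + 4) = 0. The curves meet at x = -4, 1.
On [-4, 1], w = -3*x**2 - 7*x + 13 is on top; that piece has area ∫[-4,1] (-3*x**2 - 9*x + 12) dx = 125/2.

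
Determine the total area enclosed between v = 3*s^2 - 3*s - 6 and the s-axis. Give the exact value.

The curve meets the s-axis where 3*s^2 - 3*s - 6 = 0, i.e. 3*(s - 2)*(s + 1) = 0, at s = -1, 2.
On [-1, 2] the curve lies below the axis; ∫[-1,2] (3*s^2 - 3*s - 6) ds = -27/2, giving area 27/2.

27/2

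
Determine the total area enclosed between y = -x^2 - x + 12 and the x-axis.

343/6

The curve meets the x-axis where -x^2 - x + 12 = 0, i.e. -(x - 3)*(x + 4) = 0, at x = -4, 3.
On [-4, 3] the curve lies above the axis; ∫[-4,3] (-x^2 - x + 12) dx = 343/6, giving area 343/6.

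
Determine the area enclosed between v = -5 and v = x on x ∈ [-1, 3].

On [-1, 3], (-5) - (x) = -x - 5 is ≤ 0 throughout, so the area is a single integral of |-x - 5|.
∫[-1,3] (-x - 5) dx = -24; the area of that piece is 24.

24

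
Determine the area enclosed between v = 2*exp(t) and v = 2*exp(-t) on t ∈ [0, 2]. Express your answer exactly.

-4 + 2*exp(-2) + 2*exp(2)

On [0, 2], (2*exp(t)) - (2*exp(-t)) = 2*exp(t) - 2*exp(-t) is ≥ 0 throughout, so the area is a single integral of |2*exp(t) - 2*exp(-t)|.
∫[0,2] (2*exp(t) - 2*exp(-t)) dt = -4 + 2*exp(-2) + 2*exp(2).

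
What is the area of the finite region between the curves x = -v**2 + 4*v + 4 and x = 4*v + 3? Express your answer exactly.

4/3

Both boundary curves give x as a function of v, so integrate with respect to v. Setting them equal: -v**2 + 1 = 0, i.e. -(v - 1)*(v + 1) = 0, so they meet at v = -1, 1.
For v in [-1, 1], x = -v**2 + 4*v + 4 is on the right; area = ∫[-1,1] (-v**2 + 1) dv = 4/3.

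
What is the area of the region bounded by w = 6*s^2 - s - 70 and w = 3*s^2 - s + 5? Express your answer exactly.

Set the curves equal: 6*s^2 - s - 70 = 3*s^2 - s + 5, so 3*s^2 - 75 = 0, which factors as 3*(s - 5)*(s + 5) = 0. The curves meet at s = -5, 5.
On [-5, 5], w = 3*s^2 - s + 5 is on top; that piece has area ∫[-5,5] (-(3*s^2 - 75)) ds = 500.

500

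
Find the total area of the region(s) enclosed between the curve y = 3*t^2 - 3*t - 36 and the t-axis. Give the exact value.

343/2

The curve meets the t-axis where 3*t^2 - 3*t - 36 = 0, i.e. 3*(t - 4)*(t + 3) = 0, at t = -3, 4.
On [-3, 4] the curve lies below the axis; ∫[-3,4] (3*t^2 - 3*t - 36) dt = -343/2, giving area 343/2.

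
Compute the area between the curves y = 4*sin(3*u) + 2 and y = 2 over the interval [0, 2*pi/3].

16/3

The difference (4*sin(3*u) + 2) - (2) = 4*sin(3*u) changes sign at u = pi/3 inside [0, 2*pi/3], so split the integral there.
∫[0,pi/3] (4*sin(3*u)) du = 8/3.
∫[pi/3,2*pi/3] (4*sin(3*u)) du = -8/3; the area of that piece is 8/3.
Total area = 8/3 + 8/3 = 16/3.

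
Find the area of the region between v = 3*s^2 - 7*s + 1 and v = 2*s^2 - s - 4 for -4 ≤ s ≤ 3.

97

The difference (3*s^2 - 7*s + 1) - (2*s^2 - s - 4) = s^2 - 6*s + 5 changes sign at s = 1 inside [-4, 3], so split the integral there.
∫[-4,1] (s^2 - 6*s + 5) ds = 275/3.
∫[1,3] (s^2 - 6*s + 5) ds = -16/3; the area of that piece is 16/3.
Total area = 275/3 + 16/3 = 97.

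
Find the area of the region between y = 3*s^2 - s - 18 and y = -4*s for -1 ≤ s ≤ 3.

49

The difference (3*s^2 - s - 18) - (-4*s) = 3*s^2 + 3*s - 18 changes sign at s = 2 inside [-1, 3], so split the integral there.
∫[-1,2] (3*s^2 + 3*s - 18) ds = -81/2; the area of that piece is 81/2.
∫[2,3] (3*s^2 + 3*s - 18) ds = 17/2.
Total area = 81/2 + 17/2 = 49.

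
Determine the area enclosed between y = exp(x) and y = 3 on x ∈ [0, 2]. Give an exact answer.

-11 + 6*log(3) + exp(2)

The difference (exp(x)) - (3) = exp(x) - 3 changes sign at x = log(3) inside [0, 2], so split the integral there.
∫[0,log(3)] (exp(x) - 3) dx = 2 - log(27); the area of that piece is -2 + log(27).
∫[log(3),2] (exp(x) - 3) dx = -9 + 3*log(3) + exp(2).
Total area = (-2 + log(27)) + (-9 + 3*log(3) + exp(2)) = -11 + 6*log(3) + exp(2).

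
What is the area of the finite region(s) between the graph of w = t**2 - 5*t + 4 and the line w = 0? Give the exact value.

9/2

The curve meets the t-axis where t**2 - 5*t + 4 = 0, i.e. (t - 4)*(t - 1) = 0, at t = 1, 4.
On [1, 4] the curve lies below the axis; ∫[1,4] (t**2 - 5*t + 4) dt = -9/2, giving area 9/2.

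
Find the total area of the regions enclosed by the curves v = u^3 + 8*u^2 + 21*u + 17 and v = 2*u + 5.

37/12

Set the curves equal: u^3 + 8*u^2 + 21*u + 17 = 2*u + 5, so u^3 + 8*u^2 + 19*u + 12 = 0, which factors as (u + 1)*(u + 3)*(u + 4) = 0. The curves meet at u = -4, -3, -1.
On [-4, -3], v = u^3 + 8*u^2 + 21*u + 17 is on top; that piece has area ∫[-4,-3] (u^3 + 8*u^2 + 19*u + 12) du = 5/12.
On [-3, -1], v = 2*u + 5 is on top; that piece has area ∫[-3,-1] (-(u^3 + 8*u^2 + 19*u + 12)) du = 8/3.
Total enclosed area = 5/12 + 8/3 = 37/12.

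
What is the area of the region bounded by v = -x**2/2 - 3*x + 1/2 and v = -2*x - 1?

16/3

Set the curves equal: -x**2/2 - 3*x + 1/2 = -2*x - 1, so -x**2/2 - x + 3/2 = 0, which factors as -(x - 1)*(x + 3)/2 = 0. The curves meet at x = -3, 1.
On [-3, 1], v = -x**2/2 - 3*x + 1/2 is on top; that piece has area ∫[-3,1] (-x**2/2 - x + 3/2) dx = 16/3.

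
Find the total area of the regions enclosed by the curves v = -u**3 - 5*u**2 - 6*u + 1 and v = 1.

37/12

Set the curves equal: -u**3 - 5*u**2 - 6*u + 1 = 1, so -u**3 - 5*u**2 - 6*u = 0, which factors as -u*(u + 2)*(u + 3) = 0. The curves meet at u = -3, -2, 0.
On [-3, -2], v = 1 is on top; that piece has area ∫[-3,-2] (-(-u**3 - 5*u**2 - 6*u)) du = 5/12.
On [-2, 0], v = -u**3 - 5*u**2 - 6*u + 1 is on top; that piece has area ∫[-2,0] (-u**3 - 5*u**2 - 6*u) du = 8/3.
Total enclosed area = 5/12 + 8/3 = 37/12.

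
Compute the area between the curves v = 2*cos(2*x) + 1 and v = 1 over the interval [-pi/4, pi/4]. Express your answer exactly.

On [-pi/4, pi/4], (2*cos(2*x) + 1) - (1) = 2*cos(2*x) is ≥ 0 throughout, so the area is a single integral of |2*cos(2*x)|.
∫[-pi/4,pi/4] (2*cos(2*x)) dx = 2.

2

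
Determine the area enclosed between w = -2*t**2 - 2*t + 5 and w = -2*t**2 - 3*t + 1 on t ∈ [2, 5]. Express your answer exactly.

On [2, 5], (-2*t**2 - 2*t + 5) - (-2*t**2 - 3*t + 1) = t + 4 is ≥ 0 throughout, so the area is a single integral of |t + 4|.
∫[2,5] (t + 4) dt = 45/2.

45/2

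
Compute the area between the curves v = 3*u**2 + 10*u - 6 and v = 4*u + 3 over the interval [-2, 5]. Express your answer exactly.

187

The difference (3*u**2 + 10*u - 6) - (4*u + 3) = 3*u**2 + 6*u - 9 changes sign at u = 1 inside [-2, 5], so split the integral there.
∫[-2,1] (3*u**2 + 6*u - 9) du = -27; the area of that piece is 27.
∫[1,5] (3*u**2 + 6*u - 9) du = 160.
Total area = 27 + 160 = 187.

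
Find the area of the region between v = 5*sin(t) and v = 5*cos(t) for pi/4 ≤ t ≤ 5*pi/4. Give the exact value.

10*sqrt(2)

On [pi/4, 5*pi/4], (5*sin(t)) - (5*cos(t)) = 5*sin(t) - 5*cos(t) is ≥ 0 throughout, so the area is a single integral of |5*sin(t) - 5*cos(t)|.
∫[pi/4,5*pi/4] (5*sin(t) - 5*cos(t)) dt = 10*sqrt(2).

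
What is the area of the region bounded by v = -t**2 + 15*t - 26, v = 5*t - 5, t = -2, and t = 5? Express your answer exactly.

97

The difference (-t**2 + 15*t - 26) - (5*t - 5) = -t**2 + 10*t - 21 changes sign at t = 3 inside [-2, 5], so split the integral there.
∫[-2,3] (-t**2 + 10*t - 21) dt = -275/3; the area of that piece is 275/3.
∫[3,5] (-t**2 + 10*t - 21) dt = 16/3.
Total area = 275/3 + 16/3 = 97.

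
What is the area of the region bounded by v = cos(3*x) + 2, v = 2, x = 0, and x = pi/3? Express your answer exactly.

The difference (cos(3*x) + 2) - (2) = cos(3*x) changes sign at x = pi/6 inside [0, pi/3], so split the integral there.
∫[0,pi/6] (cos(3*x)) dx = 1/3.
∫[pi/6,pi/3] (cos(3*x)) dx = -1/3; the area of that piece is 1/3.
Total area = 1/3 + 1/3 = 2/3.

2/3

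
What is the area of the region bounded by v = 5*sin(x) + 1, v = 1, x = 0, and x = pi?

10

On [0, pi], (5*sin(x) + 1) - (1) = 5*sin(x) is ≥ 0 throughout, so the area is a single integral of |5*sin(x)|.
∫[0,pi] (5*sin(x)) dx = 10.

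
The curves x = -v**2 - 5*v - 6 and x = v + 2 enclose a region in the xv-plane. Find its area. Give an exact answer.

4/3

Both boundary curves give x as a function of v, so integrate with respect to v. Setting them equal: -v**2 - 6*v - 8 = 0, i.e. -(v + 2)*(v + 4) = 0, so they meet at v = -4, -2.
For v in [-4, -2], x = -v**2 - 5*v - 6 is on the right; area = ∫[-4,-2] (-v**2 - 6*v - 8) dv = 4/3.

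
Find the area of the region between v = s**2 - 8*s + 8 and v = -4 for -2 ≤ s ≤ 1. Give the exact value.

51

On [-2, 1], (s**2 - 8*s + 8) - (-4) = s**2 - 8*s + 12 is ≥ 0 throughout, so the area is a single integral of |s**2 - 8*s + 12|.
∫[-2,1] (s**2 - 8*s + 12) ds = 51.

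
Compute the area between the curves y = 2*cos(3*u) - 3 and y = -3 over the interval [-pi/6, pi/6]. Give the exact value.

On [-pi/6, pi/6], (2*cos(3*u) - 3) - (-3) = 2*cos(3*u) is ≥ 0 throughout, so the area is a single integral of |2*cos(3*u)|.
∫[-pi/6,pi/6] (2*cos(3*u)) du = 4/3.

4/3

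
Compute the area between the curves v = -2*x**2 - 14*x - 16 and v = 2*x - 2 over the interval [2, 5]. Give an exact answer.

On [2, 5], (-2*x**2 - 14*x - 16) - (2*x - 2) = -2*x**2 - 16*x - 14 is ≤ 0 throughout, so the area is a single integral of |-2*x**2 - 16*x - 14|.
∫[2,5] (-2*x**2 - 16*x - 14) dx = -288; the area of that piece is 288.

288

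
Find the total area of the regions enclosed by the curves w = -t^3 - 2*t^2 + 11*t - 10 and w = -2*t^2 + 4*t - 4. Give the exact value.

Set the curves equal: -t^3 - 2*t^2 + 11*t - 10 = -2*t^2 + 4*t - 4, so -t^3 + 7*t - 6 = 0, which factors as -(t - 2)*(t - 1)*(t + 3) = 0. The curves meet at t = -3, 1, 2.
On [-3, 1], w = -2*t^2 + 4*t - 4 is on top; that piece has area ∫[-3,1] (-(-t^3 + 7*t - 6)) dt = 32.
On [1, 2], w = -t^3 - 2*t^2 + 11*t - 10 is on top; that piece has area ∫[1,2] (-t^3 + 7*t - 6) dt = 3/4.
Total enclosed area = 32 + 3/4 = 131/4.

131/4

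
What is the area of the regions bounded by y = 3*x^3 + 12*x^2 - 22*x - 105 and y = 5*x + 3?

Set the curves equal: 3*x^3 + 12*x^2 - 22*x - 105 = 5*x + 3, so 3*x^3 + 12*x^2 - 27*x - 108 = 0, which factors as 3*(x - 3)*(x + 3)*(x + 4) = 0. The curves meet at x = -4, -3, 3.
On [-4, -3], y = 3*x^3 + 12*x^2 - 22*x - 105 is on top; that piece has area ∫[-4,-3] (3*x^3 + 12*x^2 - 27*x - 108) dx = 13/4.
On [-3, 3], y = 5*x + 3 is on top; that piece has area ∫[-3,3] (-(3*x^3 + 12*x^2 - 27*x - 108)) dx = 432.
Total enclosed area = 13/4 + 432 = 1741/4.

1741/4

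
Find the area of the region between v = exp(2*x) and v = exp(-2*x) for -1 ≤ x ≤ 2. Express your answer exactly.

The difference (exp(2*x)) - (exp(-2*x)) = exp(2*x) - exp(-2*x) changes sign at x = 0 inside [-1, 2], so split the integral there.
∫[-1,0] (exp(2*x) - exp(-2*x)) dx = -exp(2)/2 - exp(-2)/2 + 1; the area of that piece is -1 + exp(-2)/2 + exp(2)/2.
∫[0,2] (exp(2*x) - exp(-2*x)) dx = -1 + exp(-4)/2 + exp(4)/2.
Total area = (-1 + exp(-2)/2 + exp(2)/2) + (-1 + exp(-4)/2 + exp(4)/2) = -2 + exp(-4)/2 + exp(-2)/2 + exp(2)/2 + exp(4)/2.

-2 + exp(-4)/2 + exp(-2)/2 + exp(2)/2 + exp(4)/2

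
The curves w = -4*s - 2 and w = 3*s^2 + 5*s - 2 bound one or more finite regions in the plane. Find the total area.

27/2

Set the curves equal: -4*s - 2 = 3*s^2 + 5*s - 2, so -3*s^2 - 9*s = 0, which factors as -3*s*(s + 3) = 0. The curves meet at s = -3, 0.
On [-3, 0], w = -4*s - 2 is on top; that piece has area ∫[-3,0] (-3*s^2 - 9*s) ds = 27/2.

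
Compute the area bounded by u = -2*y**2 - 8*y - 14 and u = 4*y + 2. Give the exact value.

Both boundary curves give u as a function of y, so integrate with respect to y. Setting them equal: -2*y**2 - 12*y - 16 = 0, i.e. -2*(y + 2)*(y + 4) = 0, so they meet at y = -4, -2.
For y in [-4, -2], u = -2*y**2 - 8*y - 14 is on the right; area = ∫[-4,-2] (-2*y**2 - 12*y - 16) dy = 8/3.

8/3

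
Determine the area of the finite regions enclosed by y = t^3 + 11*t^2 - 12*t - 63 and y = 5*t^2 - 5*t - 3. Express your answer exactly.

517/2

Set the curves equal: t^3 + 11*t^2 - 12*t - 63 = 5*t^2 - 5*t - 3, so t^3 + 6*t^2 - 7*t - 60 = 0, which factors as (t - 3)*(t + 4)*(t + 5) = 0. The curves meet at t = -5, -4, 3.
On [-5, -4], y = t^3 + 11*t^2 - 12*t - 63 is on top; that piece has area ∫[-5,-4] (t^3 + 6*t^2 - 7*t - 60) dt = 5/4.
On [-4, 3], y = 5*t^2 - 5*t - 3 is on top; that piece has area ∫[-4,3] (-(t^3 + 6*t^2 - 7*t - 60)) dt = 1029/4.
Total enclosed area = 5/4 + 1029/4 = 517/2.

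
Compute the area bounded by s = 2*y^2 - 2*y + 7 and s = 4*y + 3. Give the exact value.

Both boundary curves give s as a function of y, so integrate with respect to y. Setting them equal: 2*y^2 - 6*y + 4 = 0, i.e. 2*(y - 2)*(y - 1) = 0, so they meet at y = 1, 2.
For y in [1, 2], s = 2*y^2 - 2*y + 7 is on the left; area = ∫[1,2] (-(2*y^2 - 6*y + 4)) dy = 1/3.

1/3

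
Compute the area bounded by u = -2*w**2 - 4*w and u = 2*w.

Both boundary curves give u as a function of w, so integrate with respect to w. Setting them equal: -2*w**2 - 6*w = 0, i.e. -2*w*(w + 3) = 0, so they meet at w = -3, 0.
For w in [-3, 0], u = -2*w**2 - 4*w is on the right; area = ∫[-3,0] (-2*w**2 - 6*w) dw = 9.

9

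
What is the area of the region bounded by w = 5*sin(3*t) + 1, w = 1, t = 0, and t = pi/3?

10/3

On [0, pi/3], (5*sin(3*t) + 1) - (1) = 5*sin(3*t) is ≥ 0 throughout, so the area is a single integral of |5*sin(3*t)|.
∫[0,pi/3] (5*sin(3*t)) dt = 10/3.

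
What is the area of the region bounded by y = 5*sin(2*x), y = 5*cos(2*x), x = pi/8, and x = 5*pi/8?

On [pi/8, 5*pi/8], (5*sin(2*x)) - (5*cos(2*x)) = 5*sin(2*x) - 5*cos(2*x) is ≥ 0 throughout, so the area is a single integral of |5*sin(2*x) - 5*cos(2*x)|.
∫[pi/8,5*pi/8] (5*sin(2*x) - 5*cos(2*x)) dx = 5*sqrt(2).

5*sqrt(2)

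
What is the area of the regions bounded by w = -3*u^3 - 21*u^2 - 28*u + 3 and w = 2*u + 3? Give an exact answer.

Set the curves equal: -3*u^3 - 21*u^2 - 28*u + 3 = 2*u + 3, so -3*u^3 - 21*u^2 - 30*u = 0, which factors as -3*u*(u + 2)*(u + 5) = 0. The curves meet at u = -5, -2, 0.
On [-5, -2], w = 2*u + 3 is on top; that piece has area ∫[-5,-2] (-(-3*u^3 - 21*u^2 - 30*u)) du = 189/4.
On [-2, 0], w = -3*u^3 - 21*u^2 - 28*u + 3 is on top; that piece has area ∫[-2,0] (-3*u^3 - 21*u^2 - 30*u) du = 16.
Total enclosed area = 189/4 + 16 = 253/4.

253/4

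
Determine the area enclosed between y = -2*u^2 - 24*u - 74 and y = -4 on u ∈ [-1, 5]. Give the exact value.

792

On [-1, 5], (-2*u^2 - 24*u - 74) - (-4) = -2*u^2 - 24*u - 70 is ≤ 0 throughout, so the area is a single integral of |-2*u^2 - 24*u - 70|.
∫[-1,5] (-2*u^2 - 24*u - 70) du = -792; the area of that piece is 792.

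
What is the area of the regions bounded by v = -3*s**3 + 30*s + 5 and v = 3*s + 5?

243/2

Set the curves equal: -3*s**3 + 30*s + 5 = 3*s + 5, so -3*s**3 + 27*s = 0, which factors as -3*s*(s - 3)*(s + 3) = 0. The curves meet at s = -3, 0, 3.
On [-3, 0], v = 3*s + 5 is on top; that piece has area ∫[-3,0] (-(-3*s**3 + 27*s)) ds = 243/4.
On [0, 3], v = -3*s**3 + 30*s + 5 is on top; that piece has area ∫[0,3] (-3*s**3 + 27*s) ds = 243/4.
Total enclosed area = 243/4 + 243/4 = 243/2.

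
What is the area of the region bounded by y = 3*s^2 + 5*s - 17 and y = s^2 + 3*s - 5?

125/3

Set the curves equal: 3*s^2 + 5*s - 17 = s^2 + 3*s - 5, so 2*s^2 + 2*s - 12 = 0, which factors as 2*(s - 2)*(s + 3) = 0. The curves meet at s = -3, 2.
On [-3, 2], y = s^2 + 3*s - 5 is on top; that piece has area ∫[-3,2] (-(2*s^2 + 2*s - 12)) ds = 125/3.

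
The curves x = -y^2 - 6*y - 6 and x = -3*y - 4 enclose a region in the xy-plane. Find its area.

1/6

Both boundary curves give x as a function of y, so integrate with respect to y. Setting them equal: -y^2 - 3*y - 2 = 0, i.e. -(y + 1)*(y + 2) = 0, so they meet at y = -2, -1.
For y in [-2, -1], x = -y^2 - 6*y - 6 is on the right; area = ∫[-2,-1] (-y^2 - 3*y - 2) dy = 1/6.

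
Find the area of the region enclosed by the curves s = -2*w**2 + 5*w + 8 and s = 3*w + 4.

Both boundary curves give s as a function of w, so integrate with respect to w. Setting them equal: -2*w**2 + 2*w + 4 = 0, i.e. -2*(w - 2)*(w + 1) = 0, so they meet at w = -1, 2.
For w in [-1, 2], s = -2*w**2 + 5*w + 8 is on the right; area = ∫[-1,2] (-2*w**2 + 2*w + 4) dw = 9.

9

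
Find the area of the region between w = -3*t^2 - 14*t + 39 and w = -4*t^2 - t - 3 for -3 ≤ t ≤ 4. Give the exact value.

On [-3, 4], (-3*t^2 - 14*t + 39) - (-4*t^2 - t - 3) = t^2 - 13*t + 42 is ≥ 0 throughout, so the area is a single integral of |t^2 - 13*t + 42|.
∫[-3,4] (t^2 - 13*t + 42) dt = 1673/6.

1673/6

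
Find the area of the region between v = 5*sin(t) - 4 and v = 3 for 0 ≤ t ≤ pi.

On [0, pi], (5*sin(t) - 4) - (3) = 5*sin(t) - 7 is ≤ 0 throughout, so the area is a single integral of |5*sin(t) - 7|.
∫[0,pi] (5*sin(t) - 7) dt = 10 - 7*pi; the area of that piece is -10 + 7*pi.

-10 + 7*pi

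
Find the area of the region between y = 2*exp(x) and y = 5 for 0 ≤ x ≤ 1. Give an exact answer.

The difference (2*exp(x)) - (5) = 2*exp(x) - 5 changes sign at x = log(5/2) inside [0, 1], so split the integral there.
∫[0,log(5/2)] (2*exp(x) - 5) dx = log(32/3125) + 3; the area of that piece is -3 + log(3125/32).
∫[log(5/2),1] (2*exp(x) - 5) dx = -10 - 5*log(2) + 2*exp(1) + 5*log(5).
Total area = (-3 + log(3125/32)) + (-10 - 5*log(2) + 2*exp(1) + 5*log(5)) = -13 - 10*log(2) + 2*exp(1) + 10*log(5).

-13 - 10*log(2) + 2*exp(1) + 10*log(5)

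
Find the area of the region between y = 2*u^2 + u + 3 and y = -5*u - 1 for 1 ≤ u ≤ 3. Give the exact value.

148/3

On [1, 3], (2*u^2 + u + 3) - (-5*u - 1) = 2*u^2 + 6*u + 4 is ≥ 0 throughout, so the area is a single integral of |2*u^2 + 6*u + 4|.
∫[1,3] (2*u^2 + 6*u + 4) du = 148/3.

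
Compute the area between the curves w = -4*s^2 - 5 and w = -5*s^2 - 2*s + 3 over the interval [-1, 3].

64/3

The difference (-4*s^2 - 5) - (-5*s^2 - 2*s + 3) = s^2 + 2*s - 8 changes sign at s = 2 inside [-1, 3], so split the integral there.
∫[-1,2] (s^2 + 2*s - 8) ds = -18; the area of that piece is 18.
∫[2,3] (s^2 + 2*s - 8) ds = 10/3.
Total area = 18 + 10/3 = 64/3.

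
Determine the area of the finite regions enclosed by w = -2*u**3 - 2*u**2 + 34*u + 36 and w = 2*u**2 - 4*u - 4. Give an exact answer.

Set the curves equal: -2*u**3 - 2*u**2 + 34*u + 36 = 2*u**2 - 4*u - 4, so -2*u**3 - 4*u**2 + 38*u + 40 = 0, which factors as -2*(u - 4)*(u + 1)*(u + 5) = 0. The curves meet at u = -5, -1, 4.
On [-5, -1], w = 2*u**2 - 4*u - 4 is on top; that piece has area ∫[-5,-1] (-(-2*u**3 - 4*u**2 + 38*u + 40)) du = 448/3.
On [-1, 4], w = -2*u**3 - 2*u**2 + 34*u + 36 is on top; that piece has area ∫[-1,4] (-2*u**3 - 4*u**2 + 38*u + 40) du = 1625/6.
Total enclosed area = 448/3 + 1625/6 = 2521/6.

2521/6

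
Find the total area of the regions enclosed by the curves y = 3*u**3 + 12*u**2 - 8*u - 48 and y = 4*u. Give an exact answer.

Set the curves equal: 3*u**3 + 12*u**2 - 8*u - 48 = 4*u, so 3*u**3 + 12*u**2 - 12*u - 48 = 0, which factors as 3*(u - 2)*(u + 2)*(u + 4) = 0. The curves meet at u = -4, -2, 2.
On [-4, -2], y = 3*u**3 + 12*u**2 - 8*u - 48 is on top; that piece has area ∫[-4,-2] (3*u**3 + 12*u**2 - 12*u - 48) du = 20.
On [-2, 2], y = 4*u is on top; that piece has area ∫[-2,2] (-(3*u**3 + 12*u**2 - 12*u - 48)) du = 128.
Total enclosed area = 20 + 128 = 148.

148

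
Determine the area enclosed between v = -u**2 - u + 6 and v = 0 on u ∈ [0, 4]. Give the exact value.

20

The difference (-u**2 - u + 6) - (0) = -u**2 - u + 6 changes sign at u = 2 inside [0, 4], so split the integral there.
∫[0,2] (-u**2 - u + 6) du = 22/3.
∫[2,4] (-u**2 - u + 6) du = -38/3; the area of that piece is 38/3.
Total area = 22/3 + 38/3 = 20.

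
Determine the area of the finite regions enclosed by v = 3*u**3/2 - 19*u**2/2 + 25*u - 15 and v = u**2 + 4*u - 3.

37/8

Set the curves equal: 3*u**3/2 - 19*u**2/2 + 25*u - 15 = u**2 + 4*u - 3, so 3*u**3/2 - 21*u**2/2 + 21*u - 12 = 0, which factors as 3*(u - 4)*(u - 2)*(u - 1)/2 = 0. The curves meet at u = 1, 2, 4.
On [1, 2], v = 3*u**3/2 - 19*u**2/2 + 25*u - 15 is on top; that piece has area ∫[1,2] (3*u**3/2 - 21*u**2/2 + 21*u - 12) du = 5/8.
On [2, 4], v = u**2 + 4*u - 3 is on top; that piece has area ∫[2,4] (-(3*u**3/2 - 21*u**2/2 + 21*u - 12)) du = 4.
Total enclosed area = 5/8 + 4 = 37/8.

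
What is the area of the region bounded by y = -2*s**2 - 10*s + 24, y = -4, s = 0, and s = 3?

The difference (-2*s**2 - 10*s + 24) - (-4) = -2*s**2 - 10*s + 28 changes sign at s = 2 inside [0, 3], so split the integral there.
∫[0,2] (-2*s**2 - 10*s + 28) ds = 92/3.
∫[2,3] (-2*s**2 - 10*s + 28) ds = -29/3; the area of that piece is 29/3.
Total area = 92/3 + 29/3 = 121/3.

121/3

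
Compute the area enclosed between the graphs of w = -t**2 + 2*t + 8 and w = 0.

36

Set the curves equal: -t**2 + 2*t + 8 = 0, so -t**2 + 2*t + 8 = 0, which factors as -(t - 4)*(t + 2) = 0. The curves meet at t = -2, 4.
On [-2, 4], w = -t**2 + 2*t + 8 is on top; that piece has area ∫[-2,4] (-t**2 + 2*t + 8) dt = 36.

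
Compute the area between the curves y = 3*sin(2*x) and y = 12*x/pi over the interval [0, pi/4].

3/2 - 3*pi/8

On [0, pi/4], (3*sin(2*x)) - (12*x/pi) = -12*x/pi + 3*sin(2*x) is ≥ 0 throughout, so the area is a single integral of |-12*x/pi + 3*sin(2*x)|.
∫[0,pi/4] (-12*x/pi + 3*sin(2*x)) dx = 3/2 - 3*pi/8.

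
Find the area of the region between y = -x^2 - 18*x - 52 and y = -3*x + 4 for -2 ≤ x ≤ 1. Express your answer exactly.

297/2

On [-2, 1], (-x^2 - 18*x - 52) - (-3*x + 4) = -x^2 - 15*x - 56 is ≤ 0 throughout, so the area is a single integral of |-x^2 - 15*x - 56|.
∫[-2,1] (-x^2 - 15*x - 56) dx = -297/2; the area of that piece is 297/2.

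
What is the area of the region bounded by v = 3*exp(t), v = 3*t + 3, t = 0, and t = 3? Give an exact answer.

On [0, 3], (3*exp(t)) - (3*t + 3) = -3*t + 3*exp(t) - 3 is ≥ 0 throughout, so the area is a single integral of |-3*t + 3*exp(t) - 3|.
∫[0,3] (-3*t + 3*exp(t) - 3) dt = -51/2 + 3*exp(3).

-51/2 + 3*exp(3)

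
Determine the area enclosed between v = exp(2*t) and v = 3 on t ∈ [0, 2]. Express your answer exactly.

The difference (exp(2*t)) - (3) = exp(2*t) - 3 changes sign at t = log(3)/2 inside [0, 2], so split the integral there.
∫[0,log(3)/2] (exp(2*t) - 3) dt = 1 - 3*log(3)/2; the area of that piece is -1 + 3*log(3)/2.
∫[log(3)/2,2] (exp(2*t) - 3) dt = -15/2 + 3*log(3)/2 + exp(4)/2.
Total area = (-1 + 3*log(3)/2) + (-15/2 + 3*log(3)/2 + exp(4)/2) = -17/2 + 3*log(3) + exp(4)/2.

-17/2 + 3*log(3) + exp(4)/2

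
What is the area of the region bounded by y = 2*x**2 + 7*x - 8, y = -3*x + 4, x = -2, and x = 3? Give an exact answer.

235/3

The difference (2*x**2 + 7*x - 8) - (-3*x + 4) = 2*x**2 + 10*x - 12 changes sign at x = 1 inside [-2, 3], so split the integral there.
∫[-2,1] (2*x**2 + 10*x - 12) dx = -45; the area of that piece is 45.
∫[1,3] (2*x**2 + 10*x - 12) dx = 100/3.
Total area = 45 + 100/3 = 235/3.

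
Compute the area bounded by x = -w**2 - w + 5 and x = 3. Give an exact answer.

Both boundary curves give x as a function of w, so integrate with respect to w. Setting them equal: -w**2 - w + 2 = 0, i.e. -(w - 1)*(w + 2) = 0, so they meet at w = -2, 1.
For w in [-2, 1], x = -w**2 - w + 5 is on the right; area = ∫[-2,1] (-w**2 - w + 2) dw = 9/2.

9/2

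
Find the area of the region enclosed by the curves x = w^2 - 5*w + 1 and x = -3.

9/2

Both boundary curves give x as a function of w, so integrate with respect to w. Setting them equal: w^2 - 5*w + 4 = 0, i.e. (w - 4)*(w - 1) = 0, so they meet at w = 1, 4.
For w in [1, 4], x = w^2 - 5*w + 1 is on the left; area = ∫[1,4] (-(w^2 - 5*w + 4)) dw = 9/2.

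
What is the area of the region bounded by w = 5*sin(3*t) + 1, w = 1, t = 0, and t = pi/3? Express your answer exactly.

10/3

On [0, pi/3], (5*sin(3*t) + 1) - (1) = 5*sin(3*t) is ≥ 0 throughout, so the area is a single integral of |5*sin(3*t)|.
∫[0,pi/3] (5*sin(3*t)) dt = 10/3.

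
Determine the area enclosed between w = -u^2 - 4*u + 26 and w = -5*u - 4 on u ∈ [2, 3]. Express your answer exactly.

157/6

On [2, 3], (-u^2 - 4*u + 26) - (-5*u - 4) = -u^2 + u + 30 is ≥ 0 throughout, so the area is a single integral of |-u^2 + u + 30|.
∫[2,3] (-u^2 + u + 30) du = 157/6.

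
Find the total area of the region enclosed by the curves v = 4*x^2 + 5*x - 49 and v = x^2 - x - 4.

256

Set the curves equal: 4*x^2 + 5*x - 49 = x^2 - x - 4, so 3*x^2 + 6*x - 45 = 0, which factors as 3*(x - 3)*(x + 5) = 0. The curves meet at x = -5, 3.
On [-5, 3], v = x^2 - x - 4 is on top; that piece has area ∫[-5,3] (-(3*x^2 + 6*x - 45)) dx = 256.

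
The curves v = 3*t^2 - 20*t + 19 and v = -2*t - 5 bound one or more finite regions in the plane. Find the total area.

4

Set the curves equal: 3*t^2 - 20*t + 19 = -2*t - 5, so 3*t^2 - 18*t + 24 = 0, which factors as 3*(t - 4)*(t - 2) = 0. The curves meet at t = 2, 4.
On [2, 4], v = -2*t - 5 is on top; that piece has area ∫[2,4] (-(3*t^2 - 18*t + 24)) dt = 4.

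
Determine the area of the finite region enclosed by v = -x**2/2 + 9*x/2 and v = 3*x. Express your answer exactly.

Set the curves equal: -x**2/2 + 9*x/2 = 3*x, so -x**2/2 + 3*x/2 = 0, which factors as -x*(x - 3)/2 = 0. The curves meet at x = 0, 3.
On [0, 3], v = -x**2/2 + 9*x/2 is on top; that piece has area ∫[0,3] (-x**2/2 + 3*x/2) dx = 9/4.

9/4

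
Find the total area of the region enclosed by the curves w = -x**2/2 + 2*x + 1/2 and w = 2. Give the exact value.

Set the curves equal: -x**2/2 + 2*x + 1/2 = 2, so -x**2/2 + 2*x - 3/2 = 0, which factors as -(x - 3)*(x - 1)/2 = 0. The curves meet at x = 1, 3.
On [1, 3], w = -x**2/2 + 2*x + 1/2 is on top; that piece has area ∫[1,3] (-x**2/2 + 2*x - 3/2) dx = 2/3.

2/3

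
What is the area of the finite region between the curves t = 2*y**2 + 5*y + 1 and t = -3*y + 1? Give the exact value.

64/3

Both boundary curves give t as a function of y, so integrate with respect to y. Setting them equal: 2*y**2 + 8*y = 0, i.e. 2*y*(y + 4) = 0, so they meet at y = -4, 0.
For y in [-4, 0], t = 2*y**2 + 5*y + 1 is on the left; area = ∫[-4,0] (-(2*y**2 + 8*y)) dy = 64/3.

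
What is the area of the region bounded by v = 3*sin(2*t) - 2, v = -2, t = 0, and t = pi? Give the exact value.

The difference (3*sin(2*t) - 2) - (-2) = 3*sin(2*t) changes sign at t = pi/2 inside [0, pi], so split the integral there.
∫[0,pi/2] (3*sin(2*t)) dt = 3.
∫[pi/2,pi] (3*sin(2*t)) dt = -3; the area of that piece is 3.
Total area = 3 + 3 = 6.

6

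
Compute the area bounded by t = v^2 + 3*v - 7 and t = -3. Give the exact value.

125/6

Both boundary curves give t as a function of v, so integrate with respect to v. Setting them equal: v^2 + 3*v - 4 = 0, i.e. (v - 1)*(v + 4) = 0, so they meet at v = -4, 1.
For v in [-4, 1], t = v^2 + 3*v - 7 is on the left; area = ∫[-4,1] (-(v^2 + 3*v - 4)) dv = 125/6.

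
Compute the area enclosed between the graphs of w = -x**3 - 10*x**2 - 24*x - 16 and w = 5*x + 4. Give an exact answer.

71/6

Set the curves equal: -x**3 - 10*x**2 - 24*x - 16 = 5*x + 4, so -x**3 - 10*x**2 - 29*x - 20 = 0, which factors as -(x + 1)*(x + 4)*(x + 5) = 0. The curves meet at x = -5, -4, -1.
On [-5, -4], w = 5*x + 4 is on top; that piece has area ∫[-5,-4] (-(-x**3 - 10*x**2 - 29*x - 20)) dx = 7/12.
On [-4, -1], w = -x**3 - 10*x**2 - 24*x - 16 is on top; that piece has area ∫[-4,-1] (-x**3 - 10*x**2 - 29*x - 20) dx = 45/4.
Total enclosed area = 7/12 + 45/4 = 71/6.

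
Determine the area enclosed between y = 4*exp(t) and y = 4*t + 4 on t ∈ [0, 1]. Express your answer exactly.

On [0, 1], (4*exp(t)) - (4*t + 4) = -4*t + 4*exp(t) - 4 is ≥ 0 throughout, so the area is a single integral of |-4*t + 4*exp(t) - 4|.
∫[0,1] (-4*t + 4*exp(t) - 4) dt = -10 + 4*exp(1).

-10 + 4*exp(1)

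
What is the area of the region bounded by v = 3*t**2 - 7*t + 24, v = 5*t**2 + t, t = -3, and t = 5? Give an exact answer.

The difference (3*t**2 - 7*t + 24) - (5*t**2 + t) = -2*t**2 - 8*t + 24 changes sign at t = 2 inside [-3, 5], so split the integral there.
∫[-3,2] (-2*t**2 - 8*t + 24) dt = 350/3.
∫[2,5] (-2*t**2 - 8*t + 24) dt = -90; the area of that piece is 90.
Total area = 350/3 + 90 = 620/3.

620/3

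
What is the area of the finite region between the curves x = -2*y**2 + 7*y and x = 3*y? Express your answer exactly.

8/3

Both boundary curves give x as a function of y, so integrate with respect to y. Setting them equal: -2*y**2 + 4*y = 0, i.e. -2*y*(y - 2) = 0, so they meet at y = 0, 2.
For y in [0, 2], x = -2*y**2 + 7*y is on the right; area = ∫[0,2] (-2*y**2 + 4*y) dy = 8/3.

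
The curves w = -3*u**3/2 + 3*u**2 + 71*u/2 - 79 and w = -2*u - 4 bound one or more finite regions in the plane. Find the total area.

2459/4

Set the curves equal: -3*u**3/2 + 3*u**2 + 71*u/2 - 79 = -2*u - 4, so -3*u**3/2 + 3*u**2 + 75*u/2 - 75 = 0, which factors as -3*(u - 5)*(u - 2)*(u + 5)/2 = 0. The curves meet at u = -5, 2, 5.
On [-5, 2], w = -2*u - 4 is on top; that piece has area ∫[-5,2] (-(-3*u**3/2 + 3*u**2 + 75*u/2 - 75)) du = 4459/8.
On [2, 5], w = -3*u**3/2 + 3*u**2 + 71*u/2 - 79 is on top; that piece has area ∫[2,5] (-3*u**3/2 + 3*u**2 + 75*u/2 - 75) du = 459/8.
Total enclosed area = 4459/8 + 459/8 = 2459/4.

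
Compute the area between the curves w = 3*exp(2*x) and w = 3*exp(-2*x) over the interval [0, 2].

On [0, 2], (3*exp(2*x)) - (3*exp(-2*x)) = 3*exp(2*x) - 3*exp(-2*x) is ≥ 0 throughout, so the area is a single integral of |3*exp(2*x) - 3*exp(-2*x)|.
∫[0,2] (3*exp(2*x) - 3*exp(-2*x)) dx = -3 + 3*exp(-4)/2 + 3*exp(4)/2.

-3 + 3*exp(-4)/2 + 3*exp(4)/2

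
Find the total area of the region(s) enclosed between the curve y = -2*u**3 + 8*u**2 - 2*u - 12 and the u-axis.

71/3

The curve meets the u-axis where -2*u**3 + 8*u**2 - 2*u - 12 = 0, i.e. -2*(u - 3)*(u - 2)*(u + 1) = 0, at u = -1, 2, 3.
On [-1, 2] the curve lies below the axis; ∫[-1,2] (-2*u**3 + 8*u**2 - 2*u - 12) du = -45/2, giving area 45/2.
On [2, 3] the curve lies above the axis; ∫[2,3] (-2*u**3 + 8*u**2 - 2*u - 12) du = 7/6, giving area 7/6.
Total area = 45/2 + 7/6 = 71/3.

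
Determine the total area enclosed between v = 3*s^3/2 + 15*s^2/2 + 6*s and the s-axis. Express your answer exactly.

71/4

The curve meets the s-axis where 3*s^3/2 + 15*s^2/2 + 6*s = 0, i.e. 3*s*(s + 1)*(s + 4)/2 = 0, at s = -4, -1, 0.
On [-4, -1] the curve lies above the axis; ∫[-4,-1] (3*s^3/2 + 15*s^2/2 + 6*s) ds = 135/8, giving area 135/8.
On [-1, 0] the curve lies below the axis; ∫[-1,0] (3*s^3/2 + 15*s^2/2 + 6*s) ds = -7/8, giving area 7/8.
Total area = 135/8 + 7/8 = 71/4.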